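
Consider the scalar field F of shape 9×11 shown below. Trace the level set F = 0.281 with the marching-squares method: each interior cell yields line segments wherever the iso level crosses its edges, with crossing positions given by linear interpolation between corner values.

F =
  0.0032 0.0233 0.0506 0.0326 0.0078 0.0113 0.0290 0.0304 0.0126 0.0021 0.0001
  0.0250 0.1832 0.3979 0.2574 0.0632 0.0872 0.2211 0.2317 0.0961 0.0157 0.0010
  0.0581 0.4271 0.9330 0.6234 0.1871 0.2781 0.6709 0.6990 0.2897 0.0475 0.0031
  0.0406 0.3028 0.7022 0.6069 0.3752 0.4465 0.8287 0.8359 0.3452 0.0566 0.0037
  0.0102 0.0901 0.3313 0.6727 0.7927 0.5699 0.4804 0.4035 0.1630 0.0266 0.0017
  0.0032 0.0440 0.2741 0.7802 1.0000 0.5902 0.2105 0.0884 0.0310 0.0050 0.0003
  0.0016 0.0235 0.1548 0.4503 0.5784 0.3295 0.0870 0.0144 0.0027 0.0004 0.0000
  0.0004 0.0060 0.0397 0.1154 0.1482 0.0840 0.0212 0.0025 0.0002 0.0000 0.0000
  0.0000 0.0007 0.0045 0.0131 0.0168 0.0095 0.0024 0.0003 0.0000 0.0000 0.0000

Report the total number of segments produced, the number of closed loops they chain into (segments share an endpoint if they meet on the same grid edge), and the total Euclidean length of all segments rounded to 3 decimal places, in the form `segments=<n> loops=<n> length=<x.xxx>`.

segments=30 loops=1 length=22.726

cell (0,1): code 0100 → (0.663,2.000)–(1.000,1.456)
cell (0,2): code 1000 → (1.000,2.832)–(0.663,2.000)
cell (1,0): code 0100 → (1.401,1.000)–(2.000,0.604)
cell (1,1): code 1110 → (1.000,1.456)–(1.401,1.000)
cell (1,2): code 1101 → (1.064,3.000)–(1.000,2.832)
cell (1,3): code 1000 → (2.000,3.785)–(1.064,3.000)
cell (1,5): code 0100 → (1.133,6.000)–(2.000,5.007)
cell (1,6): code 1100 → (1.105,7.000)–(1.133,6.000)
cell (1,7): code 1100 → (1.955,8.000)–(1.105,7.000)
cell (1,8): code 1000 → (2.000,8.036)–(1.955,8.000)
cell (2,0): code 0110 → (2.000,0.604)–(3.000,0.917)
cell (2,3): code 1101 → (2.499,4.000)–(2.000,3.785)
cell (2,4): code 1100 → (2.017,5.000)–(2.499,4.000)
cell (2,5): code 1110 → (2.000,5.007)–(2.017,5.000)
cell (2,8): code 1001 → (3.000,8.222)–(2.000,8.036)
cell (3,0): code 0010 → (3.000,0.917)–(3.102,1.000)
cell (3,1): code 0111 → (3.102,1.000)–(4.000,1.791)
cell (3,7): code 1011 → (4.000,7.509)–(3.352,8.000)
cell (3,8): code 0001 → (3.352,8.000)–(3.000,8.222)
cell (4,1): code 0010 → (4.000,1.791)–(4.879,2.000)
cell (4,2): code 0111 → (4.879,2.000)–(5.000,2.014)
cell (4,5): code 1011 → (5.000,5.814)–(4.739,6.000)
cell (4,6): code 0011 → (4.739,6.000)–(4.389,7.000)
cell (4,7): code 0001 → (4.389,7.000)–(4.000,7.509)
cell (5,2): code 0110 → (5.000,2.014)–(6.000,2.427)
cell (5,5): code 1001 → (6.000,5.200)–(5.000,5.814)
cell (6,2): code 0010 → (6.000,2.427)–(6.506,3.000)
cell (6,3): code 0011 → (6.506,3.000)–(6.691,4.000)
cell (6,4): code 0011 → (6.691,4.000)–(6.198,5.000)
cell (6,5): code 0001 → (6.198,5.000)–(6.000,5.200)
total: 30 segments, chained into 1 closed loop(s), length Σ = 22.725945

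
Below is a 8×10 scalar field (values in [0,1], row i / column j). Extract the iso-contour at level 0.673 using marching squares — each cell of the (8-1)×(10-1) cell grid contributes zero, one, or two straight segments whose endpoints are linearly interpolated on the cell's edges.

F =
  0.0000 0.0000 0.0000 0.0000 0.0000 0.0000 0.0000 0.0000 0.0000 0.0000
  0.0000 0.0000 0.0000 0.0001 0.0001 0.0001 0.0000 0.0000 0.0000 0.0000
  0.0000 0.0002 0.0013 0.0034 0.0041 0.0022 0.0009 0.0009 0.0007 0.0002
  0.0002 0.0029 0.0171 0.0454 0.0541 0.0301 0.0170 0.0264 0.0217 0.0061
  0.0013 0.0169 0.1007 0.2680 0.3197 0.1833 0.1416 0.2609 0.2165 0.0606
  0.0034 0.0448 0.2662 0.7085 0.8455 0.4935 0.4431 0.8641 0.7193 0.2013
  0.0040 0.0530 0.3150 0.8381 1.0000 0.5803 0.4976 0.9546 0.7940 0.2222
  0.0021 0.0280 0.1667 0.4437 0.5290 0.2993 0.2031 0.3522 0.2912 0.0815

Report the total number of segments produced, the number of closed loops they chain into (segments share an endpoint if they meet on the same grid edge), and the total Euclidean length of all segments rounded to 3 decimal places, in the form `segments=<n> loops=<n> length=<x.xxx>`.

cell (4,2): code 0100 → (4.919,3.000)–(5.000,2.920)
cell (4,3): code 1100 → (4.672,4.000)–(4.919,3.000)
cell (4,4): code 1000 → (5.000,4.490)–(4.672,4.000)
cell (4,6): code 0100 → (4.683,7.000)–(5.000,6.546)
cell (4,7): code 1100 → (4.908,8.000)–(4.683,7.000)
cell (4,8): code 1000 → (5.000,8.089)–(4.908,8.000)
cell (5,2): code 0110 → (5.000,2.920)–(6.000,2.684)
cell (5,4): code 1001 → (6.000,4.779)–(5.000,4.490)
cell (5,6): code 0110 → (5.000,6.546)–(6.000,6.384)
cell (5,8): code 1001 → (6.000,8.212)–(5.000,8.089)
cell (6,2): code 0010 → (6.000,2.684)–(6.419,3.000)
cell (6,3): code 0011 → (6.419,3.000)–(6.694,4.000)
cell (6,4): code 0001 → (6.694,4.000)–(6.000,4.779)
cell (6,6): code 0010 → (6.000,6.384)–(6.467,7.000)
cell (6,7): code 0011 → (6.467,7.000)–(6.241,8.000)
cell (6,8): code 0001 → (6.241,8.000)–(6.000,8.212)
total: 16 segments, chained into 2 closed loop(s), length Σ = 12.253681

segments=16 loops=2 length=12.254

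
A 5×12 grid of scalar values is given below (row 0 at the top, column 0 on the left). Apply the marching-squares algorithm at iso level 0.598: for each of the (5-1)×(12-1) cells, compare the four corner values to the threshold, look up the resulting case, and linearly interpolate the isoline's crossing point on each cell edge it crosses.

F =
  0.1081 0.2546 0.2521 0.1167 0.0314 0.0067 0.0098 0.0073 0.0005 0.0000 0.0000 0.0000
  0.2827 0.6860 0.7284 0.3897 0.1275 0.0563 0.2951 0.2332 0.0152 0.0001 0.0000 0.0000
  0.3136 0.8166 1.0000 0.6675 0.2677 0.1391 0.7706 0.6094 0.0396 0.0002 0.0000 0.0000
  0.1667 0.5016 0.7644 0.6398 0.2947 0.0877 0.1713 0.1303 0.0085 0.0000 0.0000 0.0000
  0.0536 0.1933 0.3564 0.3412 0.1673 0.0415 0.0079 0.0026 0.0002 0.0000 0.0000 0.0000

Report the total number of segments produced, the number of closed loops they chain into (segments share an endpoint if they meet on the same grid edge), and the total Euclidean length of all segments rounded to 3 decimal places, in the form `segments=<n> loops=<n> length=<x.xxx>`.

segments=18 loops=2 length=11.350

cell (0,0): code 0100 → (0.796,1.000)–(1.000,0.782)
cell (0,1): code 1100 → (0.726,2.000)–(0.796,1.000)
cell (0,2): code 1000 → (1.000,2.385)–(0.726,2.000)
cell (1,0): code 0110 → (1.000,0.782)–(2.000,0.565)
cell (1,2): code 1101 → (1.750,3.000)–(1.000,2.385)
cell (1,3): code 1000 → (2.000,3.174)–(1.750,3.000)
cell (1,5): code 0100 → (1.637,6.000)–(2.000,5.727)
cell (1,6): code 1100 → (1.970,7.000)–(1.637,6.000)
cell (1,7): code 1000 → (2.000,7.020)–(1.970,7.000)
cell (2,0): code 0010 → (2.000,0.565)–(2.694,1.000)
cell (2,1): code 0111 → (2.694,1.000)–(3.000,1.367)
cell (2,3): code 1001 → (3.000,3.121)–(2.000,3.174)
cell (2,5): code 0010 → (2.000,5.727)–(2.288,6.000)
cell (2,6): code 0011 → (2.288,6.000)–(2.024,7.000)
cell (2,7): code 0001 → (2.024,7.000)–(2.000,7.020)
cell (3,1): code 0010 → (3.000,1.367)–(3.408,2.000)
cell (3,2): code 0011 → (3.408,2.000)–(3.140,3.000)
cell (3,3): code 0001 → (3.140,3.000)–(3.000,3.121)
total: 18 segments, chained into 2 closed loop(s), length Σ = 11.349594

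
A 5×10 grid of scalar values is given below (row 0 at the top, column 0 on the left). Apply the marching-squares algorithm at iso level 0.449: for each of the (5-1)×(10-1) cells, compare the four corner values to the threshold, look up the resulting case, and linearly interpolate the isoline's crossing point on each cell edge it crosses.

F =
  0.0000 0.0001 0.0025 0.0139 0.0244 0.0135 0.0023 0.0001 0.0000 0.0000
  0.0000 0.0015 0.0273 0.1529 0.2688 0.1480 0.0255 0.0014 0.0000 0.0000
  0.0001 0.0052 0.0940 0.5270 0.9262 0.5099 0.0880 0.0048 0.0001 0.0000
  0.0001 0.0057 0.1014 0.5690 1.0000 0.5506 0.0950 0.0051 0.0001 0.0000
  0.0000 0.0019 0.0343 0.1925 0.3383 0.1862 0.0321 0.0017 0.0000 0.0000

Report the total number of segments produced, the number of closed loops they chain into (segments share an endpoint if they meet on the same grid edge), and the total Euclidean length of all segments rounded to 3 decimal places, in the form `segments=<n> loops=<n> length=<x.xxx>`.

cell (1,2): code 0100 → (1.791,3.000)–(2.000,2.820)
cell (1,3): code 1100 → (1.274,4.000)–(1.791,3.000)
cell (1,4): code 1100 → (1.832,5.000)–(1.274,4.000)
cell (1,5): code 1000 → (2.000,5.144)–(1.832,5.000)
cell (2,2): code 0110 → (2.000,2.820)–(3.000,2.743)
cell (2,5): code 1001 → (3.000,5.223)–(2.000,5.144)
cell (3,2): code 0010 → (3.000,2.743)–(3.319,3.000)
cell (3,3): code 0011 → (3.319,3.000)–(3.833,4.000)
cell (3,4): code 0011 → (3.833,4.000)–(3.279,5.000)
cell (3,5): code 0001 → (3.279,5.000)–(3.000,5.223)
total: 10 segments, chained into 1 closed loop(s), length Σ = 7.807865

segments=10 loops=1 length=7.808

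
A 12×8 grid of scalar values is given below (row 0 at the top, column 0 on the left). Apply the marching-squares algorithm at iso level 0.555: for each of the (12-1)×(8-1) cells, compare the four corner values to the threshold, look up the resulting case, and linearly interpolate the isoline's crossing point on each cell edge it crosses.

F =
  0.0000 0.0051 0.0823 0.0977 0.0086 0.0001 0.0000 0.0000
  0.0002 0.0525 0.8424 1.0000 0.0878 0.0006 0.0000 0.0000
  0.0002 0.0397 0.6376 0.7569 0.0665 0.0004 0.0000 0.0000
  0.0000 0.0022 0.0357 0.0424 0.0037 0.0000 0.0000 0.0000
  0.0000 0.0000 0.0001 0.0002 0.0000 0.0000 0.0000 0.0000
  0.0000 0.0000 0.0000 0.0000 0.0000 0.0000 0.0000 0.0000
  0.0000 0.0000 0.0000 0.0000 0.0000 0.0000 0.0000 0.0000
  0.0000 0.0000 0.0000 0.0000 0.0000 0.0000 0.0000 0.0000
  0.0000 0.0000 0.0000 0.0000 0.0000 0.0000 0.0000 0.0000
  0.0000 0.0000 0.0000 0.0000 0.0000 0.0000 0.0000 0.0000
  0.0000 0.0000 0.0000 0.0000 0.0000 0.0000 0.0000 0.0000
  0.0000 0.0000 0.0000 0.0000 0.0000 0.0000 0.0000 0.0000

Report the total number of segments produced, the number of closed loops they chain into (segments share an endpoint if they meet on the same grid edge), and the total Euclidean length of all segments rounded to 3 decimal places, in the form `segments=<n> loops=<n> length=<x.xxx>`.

cell (0,1): code 0100 → (0.622,2.000)–(1.000,1.636)
cell (0,2): code 1100 → (0.507,3.000)–(0.622,2.000)
cell (0,3): code 1000 → (1.000,3.488)–(0.507,3.000)
cell (1,1): code 0110 → (1.000,1.636)–(2.000,1.862)
cell (1,3): code 1001 → (2.000,3.292)–(1.000,3.488)
cell (2,1): code 0010 → (2.000,1.862)–(2.137,2.000)
cell (2,2): code 0011 → (2.137,2.000)–(2.283,3.000)
cell (2,3): code 0001 → (2.283,3.000)–(2.000,3.292)
total: 8 segments, chained into 1 closed loop(s), length Σ = 5.880981

segments=8 loops=1 length=5.881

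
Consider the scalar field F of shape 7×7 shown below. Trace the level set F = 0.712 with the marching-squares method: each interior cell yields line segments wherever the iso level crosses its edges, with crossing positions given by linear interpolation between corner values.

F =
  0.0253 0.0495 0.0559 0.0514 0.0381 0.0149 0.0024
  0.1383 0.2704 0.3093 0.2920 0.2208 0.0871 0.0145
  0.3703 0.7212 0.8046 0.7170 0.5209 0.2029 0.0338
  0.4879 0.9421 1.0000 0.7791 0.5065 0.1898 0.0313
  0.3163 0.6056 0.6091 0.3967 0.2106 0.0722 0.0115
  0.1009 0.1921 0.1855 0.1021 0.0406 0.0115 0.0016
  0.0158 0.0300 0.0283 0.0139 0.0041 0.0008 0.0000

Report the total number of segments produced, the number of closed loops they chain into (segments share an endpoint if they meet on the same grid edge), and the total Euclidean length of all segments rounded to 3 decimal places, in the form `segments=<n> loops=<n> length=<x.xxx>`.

cell (1,0): code 0100 → (1.980,1.000)–(2.000,0.974)
cell (1,1): code 1100 → (1.813,2.000)–(1.980,1.000)
cell (1,2): code 1100 → (1.988,3.000)–(1.813,2.000)
cell (1,3): code 1000 → (2.000,3.025)–(1.988,3.000)
cell (2,0): code 0110 → (2.000,0.974)–(3.000,0.493)
cell (2,3): code 1001 → (3.000,3.246)–(2.000,3.025)
cell (3,0): code 0010 → (3.000,0.493)–(3.684,1.000)
cell (3,1): code 0011 → (3.684,1.000)–(3.737,2.000)
cell (3,2): code 0011 → (3.737,2.000)–(3.175,3.000)
cell (3,3): code 0001 → (3.175,3.000)–(3.000,3.246)
total: 10 segments, chained into 1 closed loop(s), length Σ = 7.525232

segments=10 loops=1 length=7.525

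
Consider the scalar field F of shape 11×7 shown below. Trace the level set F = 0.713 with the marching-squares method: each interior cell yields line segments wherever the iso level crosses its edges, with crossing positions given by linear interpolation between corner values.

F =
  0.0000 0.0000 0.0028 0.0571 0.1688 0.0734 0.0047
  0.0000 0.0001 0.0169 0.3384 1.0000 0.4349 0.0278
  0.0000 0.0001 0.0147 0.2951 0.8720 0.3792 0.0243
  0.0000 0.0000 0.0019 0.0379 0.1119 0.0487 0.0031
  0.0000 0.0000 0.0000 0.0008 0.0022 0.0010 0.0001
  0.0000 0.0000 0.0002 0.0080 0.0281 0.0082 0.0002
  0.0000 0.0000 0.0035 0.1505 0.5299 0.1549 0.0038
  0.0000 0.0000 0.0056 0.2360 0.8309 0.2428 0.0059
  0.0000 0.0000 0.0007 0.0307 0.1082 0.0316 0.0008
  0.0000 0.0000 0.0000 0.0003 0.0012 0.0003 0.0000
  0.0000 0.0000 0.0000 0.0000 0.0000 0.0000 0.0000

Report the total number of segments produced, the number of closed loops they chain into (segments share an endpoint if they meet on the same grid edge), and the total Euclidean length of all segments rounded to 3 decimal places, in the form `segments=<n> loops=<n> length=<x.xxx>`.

segments=10 loops=2 length=5.323

cell (0,3): code 0100 → (0.655,4.000)–(1.000,3.566)
cell (0,4): code 1000 → (1.000,4.508)–(0.655,4.000)
cell (1,3): code 0110 → (1.000,3.566)–(2.000,3.724)
cell (1,4): code 1001 → (2.000,4.323)–(1.000,4.508)
cell (2,3): code 0010 → (2.000,3.724)–(2.209,4.000)
cell (2,4): code 0001 → (2.209,4.000)–(2.000,4.323)
cell (6,3): code 0100 → (6.608,4.000)–(7.000,3.802)
cell (6,4): code 1000 → (7.000,4.200)–(6.608,4.000)
cell (7,3): code 0010 → (7.000,3.802)–(7.163,4.000)
cell (7,4): code 0001 → (7.163,4.000)–(7.000,4.200)
total: 10 segments, chained into 2 closed loop(s), length Σ = 5.322695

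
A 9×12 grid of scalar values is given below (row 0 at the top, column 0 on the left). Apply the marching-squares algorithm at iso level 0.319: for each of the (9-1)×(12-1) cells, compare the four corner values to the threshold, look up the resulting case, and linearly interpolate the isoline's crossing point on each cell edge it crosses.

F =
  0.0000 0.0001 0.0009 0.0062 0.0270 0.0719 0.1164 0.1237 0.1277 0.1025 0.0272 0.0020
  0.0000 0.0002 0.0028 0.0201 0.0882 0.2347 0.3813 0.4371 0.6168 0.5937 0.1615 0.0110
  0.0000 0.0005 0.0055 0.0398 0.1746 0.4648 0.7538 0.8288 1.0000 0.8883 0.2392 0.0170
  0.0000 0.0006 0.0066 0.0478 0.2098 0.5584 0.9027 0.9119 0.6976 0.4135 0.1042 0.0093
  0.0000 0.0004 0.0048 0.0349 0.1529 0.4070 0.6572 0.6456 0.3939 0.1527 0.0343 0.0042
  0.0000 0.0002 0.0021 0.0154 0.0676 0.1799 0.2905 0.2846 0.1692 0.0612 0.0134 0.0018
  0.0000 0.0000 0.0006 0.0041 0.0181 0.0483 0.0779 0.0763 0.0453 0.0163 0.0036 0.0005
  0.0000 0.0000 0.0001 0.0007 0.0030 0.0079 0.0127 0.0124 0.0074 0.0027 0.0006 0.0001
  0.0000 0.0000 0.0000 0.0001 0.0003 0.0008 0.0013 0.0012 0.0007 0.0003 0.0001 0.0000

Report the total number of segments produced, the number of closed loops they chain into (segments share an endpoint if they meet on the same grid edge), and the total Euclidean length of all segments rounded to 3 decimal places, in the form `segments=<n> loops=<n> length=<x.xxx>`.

cell (0,5): code 0100 → (0.765,6.000)–(1.000,5.575)
cell (0,6): code 1100 → (0.623,7.000)–(0.765,6.000)
cell (0,7): code 1100 → (0.391,8.000)–(0.623,7.000)
cell (0,8): code 1100 → (0.441,9.000)–(0.391,8.000)
cell (0,9): code 1000 → (1.000,9.636)–(0.441,9.000)
cell (1,4): code 0100 → (1.366,5.000)–(2.000,4.498)
cell (1,5): code 1110 → (1.000,5.575)–(1.366,5.000)
cell (1,9): code 1001 → (2.000,9.877)–(1.000,9.636)
cell (2,4): code 0110 → (2.000,4.498)–(3.000,4.313)
cell (2,9): code 1001 → (3.000,9.306)–(2.000,9.877)
cell (3,4): code 0110 → (3.000,4.313)–(4.000,4.654)
cell (3,8): code 1011 → (4.000,8.311)–(3.362,9.000)
cell (3,9): code 0001 → (3.362,9.000)–(3.000,9.306)
cell (4,4): code 0010 → (4.000,4.654)–(4.387,5.000)
cell (4,5): code 0011 → (4.387,5.000)–(4.922,6.000)
cell (4,6): code 0011 → (4.922,6.000)–(4.905,7.000)
cell (4,7): code 0011 → (4.905,7.000)–(4.333,8.000)
cell (4,8): code 0001 → (4.333,8.000)–(4.000,8.311)
total: 18 segments, chained into 1 closed loop(s), length Σ = 15.788564

segments=18 loops=1 length=15.789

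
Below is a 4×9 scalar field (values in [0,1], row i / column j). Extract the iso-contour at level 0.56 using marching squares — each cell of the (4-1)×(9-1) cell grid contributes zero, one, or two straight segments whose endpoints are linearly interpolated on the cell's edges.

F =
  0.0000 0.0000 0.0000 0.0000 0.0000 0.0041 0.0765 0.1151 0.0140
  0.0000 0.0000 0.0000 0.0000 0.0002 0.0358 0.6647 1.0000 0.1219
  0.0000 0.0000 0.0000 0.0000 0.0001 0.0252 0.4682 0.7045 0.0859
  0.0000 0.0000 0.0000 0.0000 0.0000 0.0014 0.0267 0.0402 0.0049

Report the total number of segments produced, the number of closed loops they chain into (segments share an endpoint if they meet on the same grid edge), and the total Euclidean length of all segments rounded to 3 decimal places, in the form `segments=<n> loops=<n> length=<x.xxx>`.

segments=8 loops=1 length=5.169

cell (0,5): code 0100 → (0.822,6.000)–(1.000,5.834)
cell (0,6): code 1100 → (0.503,7.000)–(0.822,6.000)
cell (0,7): code 1000 → (1.000,7.501)–(0.503,7.000)
cell (1,5): code 0010 → (1.000,5.834)–(1.533,6.000)
cell (1,6): code 0111 → (1.533,6.000)–(2.000,6.388)
cell (1,7): code 1001 → (2.000,7.234)–(1.000,7.501)
cell (2,6): code 0010 → (2.000,6.388)–(2.218,7.000)
cell (2,7): code 0001 → (2.218,7.000)–(2.000,7.234)
total: 8 segments, chained into 1 closed loop(s), length Σ = 5.168578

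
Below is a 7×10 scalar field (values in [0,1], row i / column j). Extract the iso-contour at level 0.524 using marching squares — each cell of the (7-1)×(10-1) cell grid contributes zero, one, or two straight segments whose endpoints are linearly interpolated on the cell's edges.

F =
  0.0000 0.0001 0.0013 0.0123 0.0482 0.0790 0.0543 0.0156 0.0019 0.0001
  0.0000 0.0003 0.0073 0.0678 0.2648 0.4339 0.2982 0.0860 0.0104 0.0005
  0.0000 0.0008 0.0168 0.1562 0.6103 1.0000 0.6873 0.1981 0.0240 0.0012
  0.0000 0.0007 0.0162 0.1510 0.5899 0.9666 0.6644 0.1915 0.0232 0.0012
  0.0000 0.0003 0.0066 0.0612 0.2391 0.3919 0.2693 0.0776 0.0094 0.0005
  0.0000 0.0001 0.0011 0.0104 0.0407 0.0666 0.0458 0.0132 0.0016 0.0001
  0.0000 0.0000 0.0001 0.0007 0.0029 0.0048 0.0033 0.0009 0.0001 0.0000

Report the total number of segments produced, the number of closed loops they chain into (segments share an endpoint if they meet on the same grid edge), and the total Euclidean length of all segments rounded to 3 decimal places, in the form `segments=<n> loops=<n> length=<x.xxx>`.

cell (1,3): code 0100 → (1.750,4.000)–(2.000,3.810)
cell (1,4): code 1100 → (1.159,5.000)–(1.750,4.000)
cell (1,5): code 1100 → (1.580,6.000)–(1.159,5.000)
cell (1,6): code 1000 → (2.000,6.334)–(1.580,6.000)
cell (2,3): code 0110 → (2.000,3.810)–(3.000,3.850)
cell (2,6): code 1001 → (3.000,6.297)–(2.000,6.334)
cell (3,3): code 0010 → (3.000,3.850)–(3.188,4.000)
cell (3,4): code 0011 → (3.188,4.000)–(3.770,5.000)
cell (3,5): code 0011 → (3.770,5.000)–(3.355,6.000)
cell (3,6): code 0001 → (3.355,6.000)–(3.000,6.297)
total: 10 segments, chained into 1 closed loop(s), length Σ = 8.041604

segments=10 loops=1 length=8.042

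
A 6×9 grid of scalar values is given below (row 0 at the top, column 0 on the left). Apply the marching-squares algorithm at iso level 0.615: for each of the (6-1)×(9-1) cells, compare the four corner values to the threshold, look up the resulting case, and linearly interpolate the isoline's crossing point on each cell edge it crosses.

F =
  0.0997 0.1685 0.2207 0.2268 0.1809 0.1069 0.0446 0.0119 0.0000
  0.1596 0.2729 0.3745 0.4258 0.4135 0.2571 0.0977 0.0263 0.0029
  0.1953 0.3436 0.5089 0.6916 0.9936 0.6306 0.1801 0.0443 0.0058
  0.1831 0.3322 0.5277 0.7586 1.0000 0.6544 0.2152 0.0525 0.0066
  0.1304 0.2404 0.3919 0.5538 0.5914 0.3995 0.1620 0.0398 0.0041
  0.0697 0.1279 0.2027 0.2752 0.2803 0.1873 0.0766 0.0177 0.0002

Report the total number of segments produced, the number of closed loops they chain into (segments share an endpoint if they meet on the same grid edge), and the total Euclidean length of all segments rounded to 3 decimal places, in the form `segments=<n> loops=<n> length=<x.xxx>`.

segments=10 loops=1 length=8.239

cell (1,2): code 0100 → (1.712,3.000)–(2.000,2.581)
cell (1,3): code 1100 → (1.347,4.000)–(1.712,3.000)
cell (1,4): code 1100 → (1.958,5.000)–(1.347,4.000)
cell (1,5): code 1000 → (2.000,5.035)–(1.958,5.000)
cell (2,2): code 0110 → (2.000,2.581)–(3.000,2.378)
cell (2,5): code 1001 → (3.000,5.090)–(2.000,5.035)
cell (3,2): code 0010 → (3.000,2.378)–(3.701,3.000)
cell (3,3): code 0011 → (3.701,3.000)–(3.942,4.000)
cell (3,4): code 0011 → (3.942,4.000)–(3.155,5.000)
cell (3,5): code 0001 → (3.155,5.000)–(3.000,5.090)
total: 10 segments, chained into 1 closed loop(s), length Σ = 8.238590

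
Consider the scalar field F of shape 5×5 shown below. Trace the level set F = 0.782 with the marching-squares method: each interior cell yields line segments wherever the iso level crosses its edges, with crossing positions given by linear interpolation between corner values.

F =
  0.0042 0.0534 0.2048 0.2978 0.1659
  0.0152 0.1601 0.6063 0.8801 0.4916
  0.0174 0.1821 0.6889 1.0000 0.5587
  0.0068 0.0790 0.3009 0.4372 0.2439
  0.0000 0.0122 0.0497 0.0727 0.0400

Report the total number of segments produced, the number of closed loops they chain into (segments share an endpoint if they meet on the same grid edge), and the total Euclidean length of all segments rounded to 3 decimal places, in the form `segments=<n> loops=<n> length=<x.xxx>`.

cell (0,2): code 0100 → (0.832,3.000)–(1.000,2.642)
cell (0,3): code 1000 → (1.000,3.253)–(0.832,3.000)
cell (1,2): code 0110 → (1.000,2.642)–(2.000,2.299)
cell (1,3): code 1001 → (2.000,3.494)–(1.000,3.253)
cell (2,2): code 0010 → (2.000,2.299)–(2.387,3.000)
cell (2,3): code 0001 → (2.387,3.000)–(2.000,3.494)
total: 6 segments, chained into 1 closed loop(s), length Σ = 4.213650

segments=6 loops=1 length=4.214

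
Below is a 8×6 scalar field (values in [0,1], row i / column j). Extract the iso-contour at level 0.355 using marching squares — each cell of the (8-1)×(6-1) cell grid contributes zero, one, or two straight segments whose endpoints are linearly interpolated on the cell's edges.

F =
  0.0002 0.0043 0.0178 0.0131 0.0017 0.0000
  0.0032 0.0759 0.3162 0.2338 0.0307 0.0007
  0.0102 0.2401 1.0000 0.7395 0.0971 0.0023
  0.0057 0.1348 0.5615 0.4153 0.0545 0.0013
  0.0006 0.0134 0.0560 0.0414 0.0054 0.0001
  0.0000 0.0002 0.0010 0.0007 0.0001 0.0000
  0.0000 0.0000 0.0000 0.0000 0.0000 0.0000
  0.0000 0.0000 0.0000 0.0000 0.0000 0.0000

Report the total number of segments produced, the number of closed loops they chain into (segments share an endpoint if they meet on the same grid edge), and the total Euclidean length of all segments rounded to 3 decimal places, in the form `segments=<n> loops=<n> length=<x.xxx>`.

cell (1,1): code 0100 → (1.057,2.000)–(2.000,1.151)
cell (1,2): code 1100 → (1.240,3.000)–(1.057,2.000)
cell (1,3): code 1000 → (2.000,3.599)–(1.240,3.000)
cell (2,1): code 0110 → (2.000,1.151)–(3.000,1.516)
cell (2,3): code 1001 → (3.000,3.167)–(2.000,3.599)
cell (3,1): code 0010 → (3.000,1.516)–(3.409,2.000)
cell (3,2): code 0011 → (3.409,2.000)–(3.161,3.000)
cell (3,3): code 0001 → (3.161,3.000)–(3.000,3.167)
total: 8 segments, chained into 1 closed loop(s), length Σ = 7.302417

segments=8 loops=1 length=7.302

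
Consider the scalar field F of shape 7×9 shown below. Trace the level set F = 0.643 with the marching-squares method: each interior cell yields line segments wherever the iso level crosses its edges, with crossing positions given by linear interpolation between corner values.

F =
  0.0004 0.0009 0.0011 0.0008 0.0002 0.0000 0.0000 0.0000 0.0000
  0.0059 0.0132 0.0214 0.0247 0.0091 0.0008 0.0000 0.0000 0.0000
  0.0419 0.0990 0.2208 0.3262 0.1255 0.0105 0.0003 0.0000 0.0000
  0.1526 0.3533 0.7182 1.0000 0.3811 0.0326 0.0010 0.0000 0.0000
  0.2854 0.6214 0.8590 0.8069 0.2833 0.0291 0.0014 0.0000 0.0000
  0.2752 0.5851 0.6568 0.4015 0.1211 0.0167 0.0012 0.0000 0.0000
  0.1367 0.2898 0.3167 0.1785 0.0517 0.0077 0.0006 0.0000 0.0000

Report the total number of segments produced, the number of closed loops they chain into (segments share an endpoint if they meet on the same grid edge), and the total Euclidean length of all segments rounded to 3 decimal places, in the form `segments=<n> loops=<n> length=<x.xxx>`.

segments=10 loops=1 length=7.488

cell (2,1): code 0100 → (2.849,2.000)–(3.000,1.794)
cell (2,2): code 1100 → (2.470,3.000)–(2.849,2.000)
cell (2,3): code 1000 → (3.000,3.577)–(2.470,3.000)
cell (3,1): code 0110 → (3.000,1.794)–(4.000,1.091)
cell (3,3): code 1001 → (4.000,3.313)–(3.000,3.577)
cell (4,1): code 0110 → (4.000,1.091)–(5.000,1.808)
cell (4,2): code 1011 → (5.000,2.054)–(4.404,3.000)
cell (4,3): code 0001 → (4.404,3.000)–(4.000,3.313)
cell (5,1): code 0010 → (5.000,1.808)–(5.041,2.000)
cell (5,2): code 0001 → (5.041,2.000)–(5.000,2.054)
total: 10 segments, chained into 1 closed loop(s), length Σ = 7.488457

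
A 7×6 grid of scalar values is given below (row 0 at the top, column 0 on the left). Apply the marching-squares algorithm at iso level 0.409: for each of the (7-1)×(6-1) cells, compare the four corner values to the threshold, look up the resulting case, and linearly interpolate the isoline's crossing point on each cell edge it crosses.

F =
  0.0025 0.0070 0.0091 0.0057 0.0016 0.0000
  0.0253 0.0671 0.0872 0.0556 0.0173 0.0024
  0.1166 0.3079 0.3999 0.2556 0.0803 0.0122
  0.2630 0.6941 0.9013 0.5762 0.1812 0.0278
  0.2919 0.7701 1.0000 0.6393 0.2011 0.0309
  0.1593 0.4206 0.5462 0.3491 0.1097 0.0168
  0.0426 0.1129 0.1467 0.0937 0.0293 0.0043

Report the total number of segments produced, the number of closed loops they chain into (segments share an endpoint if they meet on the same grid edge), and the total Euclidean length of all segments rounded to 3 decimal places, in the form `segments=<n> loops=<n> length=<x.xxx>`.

segments=12 loops=1 length=10.229

cell (2,0): code 0100 → (2.262,1.000)–(3.000,0.339)
cell (2,1): code 1100 → (2.018,2.000)–(2.262,1.000)
cell (2,2): code 1100 → (2.478,3.000)–(2.018,2.000)
cell (2,3): code 1000 → (3.000,3.423)–(2.478,3.000)
cell (3,0): code 0110 → (3.000,0.339)–(4.000,0.245)
cell (3,3): code 1001 → (4.000,3.526)–(3.000,3.423)
cell (4,0): code 0110 → (4.000,0.245)–(5.000,0.956)
cell (4,2): code 1011 → (5.000,2.696)–(4.794,3.000)
cell (4,3): code 0001 → (4.794,3.000)–(4.000,3.526)
cell (5,0): code 0010 → (5.000,0.956)–(5.038,1.000)
cell (5,1): code 0011 → (5.038,1.000)–(5.343,2.000)
cell (5,2): code 0001 → (5.343,2.000)–(5.000,2.696)
total: 12 segments, chained into 1 closed loop(s), length Σ = 10.228717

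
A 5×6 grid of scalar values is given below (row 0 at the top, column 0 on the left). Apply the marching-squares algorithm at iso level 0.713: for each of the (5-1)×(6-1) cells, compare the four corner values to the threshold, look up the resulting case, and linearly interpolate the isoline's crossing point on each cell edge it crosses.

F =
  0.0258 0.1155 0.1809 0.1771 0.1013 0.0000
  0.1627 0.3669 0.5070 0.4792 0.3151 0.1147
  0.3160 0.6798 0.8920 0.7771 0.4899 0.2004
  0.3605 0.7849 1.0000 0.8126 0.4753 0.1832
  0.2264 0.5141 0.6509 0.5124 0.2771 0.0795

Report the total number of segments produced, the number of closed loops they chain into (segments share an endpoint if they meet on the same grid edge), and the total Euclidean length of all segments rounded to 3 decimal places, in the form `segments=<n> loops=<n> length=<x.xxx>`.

cell (1,1): code 0100 → (1.535,2.000)–(2.000,1.156)
cell (1,2): code 1100 → (1.785,3.000)–(1.535,2.000)
cell (1,3): code 1000 → (2.000,3.223)–(1.785,3.000)
cell (2,0): code 0100 → (2.316,1.000)–(3.000,0.831)
cell (2,1): code 1110 → (2.000,1.156)–(2.316,1.000)
cell (2,3): code 1001 → (3.000,3.295)–(2.000,3.223)
cell (3,0): code 0010 → (3.000,0.831)–(3.266,1.000)
cell (3,1): code 0011 → (3.266,1.000)–(3.822,2.000)
cell (3,2): code 0011 → (3.822,2.000)–(3.332,3.000)
cell (3,3): code 0001 → (3.332,3.000)–(3.000,3.295)
total: 10 segments, chained into 1 closed loop(s), length Σ = 7.381132

segments=10 loops=1 length=7.381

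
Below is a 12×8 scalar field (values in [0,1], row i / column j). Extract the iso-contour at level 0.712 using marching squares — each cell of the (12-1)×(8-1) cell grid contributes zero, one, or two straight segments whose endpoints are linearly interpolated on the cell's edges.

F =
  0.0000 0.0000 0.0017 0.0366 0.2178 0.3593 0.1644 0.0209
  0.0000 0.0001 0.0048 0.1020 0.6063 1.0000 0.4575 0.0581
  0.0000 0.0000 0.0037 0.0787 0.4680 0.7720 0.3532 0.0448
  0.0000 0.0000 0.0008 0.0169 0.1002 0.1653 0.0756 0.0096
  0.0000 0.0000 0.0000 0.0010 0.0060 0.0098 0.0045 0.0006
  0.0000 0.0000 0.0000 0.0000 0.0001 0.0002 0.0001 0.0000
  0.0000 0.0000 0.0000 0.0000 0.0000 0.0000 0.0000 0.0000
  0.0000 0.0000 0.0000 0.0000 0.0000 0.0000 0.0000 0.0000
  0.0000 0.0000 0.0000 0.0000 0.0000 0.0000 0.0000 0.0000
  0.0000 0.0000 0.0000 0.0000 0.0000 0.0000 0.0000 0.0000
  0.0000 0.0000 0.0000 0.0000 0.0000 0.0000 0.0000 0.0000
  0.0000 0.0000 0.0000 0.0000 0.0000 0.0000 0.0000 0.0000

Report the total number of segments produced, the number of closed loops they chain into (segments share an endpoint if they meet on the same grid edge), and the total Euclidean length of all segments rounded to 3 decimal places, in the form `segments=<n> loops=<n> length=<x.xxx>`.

segments=6 loops=1 length=4.155

cell (0,4): code 0100 → (0.550,5.000)–(1.000,4.268)
cell (0,5): code 1000 → (1.000,5.531)–(0.550,5.000)
cell (1,4): code 0110 → (1.000,4.268)–(2.000,4.803)
cell (1,5): code 1001 → (2.000,5.143)–(1.000,5.531)
cell (2,4): code 0010 → (2.000,4.803)–(2.099,5.000)
cell (2,5): code 0001 → (2.099,5.000)–(2.000,5.143)
total: 6 segments, chained into 1 closed loop(s), length Σ = 4.155269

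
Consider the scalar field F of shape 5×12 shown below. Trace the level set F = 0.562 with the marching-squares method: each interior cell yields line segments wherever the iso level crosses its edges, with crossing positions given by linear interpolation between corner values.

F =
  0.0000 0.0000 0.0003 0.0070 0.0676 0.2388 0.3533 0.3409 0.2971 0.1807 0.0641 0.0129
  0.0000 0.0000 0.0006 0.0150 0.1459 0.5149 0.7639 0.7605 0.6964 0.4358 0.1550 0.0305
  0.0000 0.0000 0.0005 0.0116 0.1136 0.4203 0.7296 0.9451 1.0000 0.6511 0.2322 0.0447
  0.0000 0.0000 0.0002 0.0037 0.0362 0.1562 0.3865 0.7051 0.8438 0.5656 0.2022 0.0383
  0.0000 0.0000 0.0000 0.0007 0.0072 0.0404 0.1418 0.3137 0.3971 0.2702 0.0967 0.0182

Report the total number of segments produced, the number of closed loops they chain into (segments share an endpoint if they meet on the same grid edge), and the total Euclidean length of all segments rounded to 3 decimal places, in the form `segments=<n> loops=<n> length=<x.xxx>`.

cell (0,5): code 0100 → (0.508,6.000)–(1.000,5.189)
cell (0,6): code 1100 → (0.527,7.000)–(0.508,6.000)
cell (0,7): code 1100 → (0.663,8.000)–(0.527,7.000)
cell (0,8): code 1000 → (1.000,8.516)–(0.663,8.000)
cell (1,5): code 0110 → (1.000,5.189)–(2.000,5.458)
cell (1,8): code 1101 → (1.586,9.000)–(1.000,8.516)
cell (1,9): code 1000 → (2.000,9.213)–(1.586,9.000)
cell (2,5): code 0010 → (2.000,5.458)–(2.488,6.000)
cell (2,6): code 0111 → (2.488,6.000)–(3.000,6.551)
cell (2,9): code 1001 → (3.000,9.010)–(2.000,9.213)
cell (3,6): code 0010 → (3.000,6.551)–(3.366,7.000)
cell (3,7): code 0011 → (3.366,7.000)–(3.631,8.000)
cell (3,8): code 0011 → (3.631,8.000)–(3.012,9.000)
cell (3,9): code 0001 → (3.012,9.000)–(3.000,9.010)
total: 14 segments, chained into 1 closed loop(s), length Σ = 11.141707

segments=14 loops=1 length=11.142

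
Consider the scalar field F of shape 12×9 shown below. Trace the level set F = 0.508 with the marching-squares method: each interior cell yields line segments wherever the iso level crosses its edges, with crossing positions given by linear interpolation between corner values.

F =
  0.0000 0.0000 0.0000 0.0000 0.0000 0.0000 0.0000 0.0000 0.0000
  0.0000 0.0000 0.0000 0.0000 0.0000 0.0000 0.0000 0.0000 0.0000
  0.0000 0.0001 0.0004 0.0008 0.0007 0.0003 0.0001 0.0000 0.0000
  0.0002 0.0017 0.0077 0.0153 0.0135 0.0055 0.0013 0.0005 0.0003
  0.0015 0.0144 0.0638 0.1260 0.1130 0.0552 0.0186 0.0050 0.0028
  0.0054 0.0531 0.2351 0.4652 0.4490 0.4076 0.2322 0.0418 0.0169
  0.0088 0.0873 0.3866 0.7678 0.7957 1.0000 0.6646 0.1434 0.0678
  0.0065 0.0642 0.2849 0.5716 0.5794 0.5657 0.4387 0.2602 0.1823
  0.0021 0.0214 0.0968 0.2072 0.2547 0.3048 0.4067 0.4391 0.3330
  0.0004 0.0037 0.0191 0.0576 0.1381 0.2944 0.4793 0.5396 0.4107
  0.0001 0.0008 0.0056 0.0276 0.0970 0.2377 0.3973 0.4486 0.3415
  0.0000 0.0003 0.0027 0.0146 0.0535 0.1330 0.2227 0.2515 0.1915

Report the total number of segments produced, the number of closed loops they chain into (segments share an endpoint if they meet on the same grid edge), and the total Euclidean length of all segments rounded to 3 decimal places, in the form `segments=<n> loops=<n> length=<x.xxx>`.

cell (5,2): code 0100 → (5.141,3.000)–(6.000,2.318)
cell (5,3): code 1100 → (5.170,4.000)–(5.141,3.000)
cell (5,4): code 1100 → (5.169,5.000)–(5.170,4.000)
cell (5,5): code 1100 → (5.638,6.000)–(5.169,5.000)
cell (5,6): code 1000 → (6.000,6.300)–(5.638,6.000)
cell (6,2): code 0110 → (6.000,2.318)–(7.000,2.778)
cell (6,5): code 1011 → (7.000,5.454)–(6.693,6.000)
cell (6,6): code 0001 → (6.693,6.000)–(6.000,6.300)
cell (7,2): code 0010 → (7.000,2.778)–(7.175,3.000)
cell (7,3): code 0011 → (7.175,3.000)–(7.220,4.000)
cell (7,4): code 0011 → (7.220,4.000)–(7.221,5.000)
cell (7,5): code 0001 → (7.221,5.000)–(7.000,5.454)
cell (8,6): code 0100 → (8.686,7.000)–(9.000,6.476)
cell (8,7): code 1000 → (9.000,7.245)–(8.686,7.000)
cell (9,6): code 0010 → (9.000,6.476)–(9.347,7.000)
cell (9,7): code 0001 → (9.347,7.000)–(9.000,7.245)
total: 16 segments, chained into 2 closed loop(s), length Σ = 12.005700

segments=16 loops=2 length=12.006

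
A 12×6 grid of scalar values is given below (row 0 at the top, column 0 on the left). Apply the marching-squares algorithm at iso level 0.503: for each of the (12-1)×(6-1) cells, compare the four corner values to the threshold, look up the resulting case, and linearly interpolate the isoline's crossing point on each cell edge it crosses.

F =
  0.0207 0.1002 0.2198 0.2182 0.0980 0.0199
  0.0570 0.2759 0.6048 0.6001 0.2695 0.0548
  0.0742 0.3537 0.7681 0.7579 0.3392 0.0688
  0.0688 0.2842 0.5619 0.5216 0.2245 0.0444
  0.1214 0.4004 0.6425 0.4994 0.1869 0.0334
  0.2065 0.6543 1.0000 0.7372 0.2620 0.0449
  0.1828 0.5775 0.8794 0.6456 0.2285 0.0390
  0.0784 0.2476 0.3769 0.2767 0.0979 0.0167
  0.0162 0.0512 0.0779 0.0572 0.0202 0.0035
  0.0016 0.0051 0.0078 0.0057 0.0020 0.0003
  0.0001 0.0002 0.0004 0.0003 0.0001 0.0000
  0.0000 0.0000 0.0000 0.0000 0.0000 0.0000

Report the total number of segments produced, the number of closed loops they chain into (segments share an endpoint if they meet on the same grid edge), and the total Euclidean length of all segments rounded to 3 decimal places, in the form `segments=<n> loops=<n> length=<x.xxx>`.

cell (0,1): code 0100 → (0.736,2.000)–(1.000,1.690)
cell (0,2): code 1100 → (0.746,3.000)–(0.736,2.000)
cell (0,3): code 1000 → (1.000,3.294)–(0.746,3.000)
cell (1,1): code 0110 → (1.000,1.690)–(2.000,1.360)
cell (1,3): code 1001 → (2.000,3.609)–(1.000,3.294)
cell (2,1): code 0110 → (2.000,1.360)–(3.000,1.788)
cell (2,3): code 1001 → (3.000,3.063)–(2.000,3.609)
cell (3,1): code 0110 → (3.000,1.788)–(4.000,1.424)
cell (3,2): code 1011 → (4.000,2.975)–(3.838,3.000)
cell (3,3): code 0001 → (3.838,3.000)–(3.000,3.063)
cell (4,0): code 0100 → (4.404,1.000)–(5.000,0.662)
cell (4,1): code 1110 → (4.000,1.424)–(4.404,1.000)
cell (4,2): code 1101 → (4.015,3.000)–(4.000,2.975)
cell (4,3): code 1000 → (5.000,3.493)–(4.015,3.000)
cell (5,0): code 0110 → (5.000,0.662)–(6.000,0.811)
cell (5,3): code 1001 → (6.000,3.342)–(5.000,3.493)
cell (6,0): code 0010 → (6.000,0.811)–(6.226,1.000)
cell (6,1): code 0011 → (6.226,1.000)–(6.749,2.000)
cell (6,2): code 0011 → (6.749,2.000)–(6.387,3.000)
cell (6,3): code 0001 → (6.387,3.000)–(6.000,3.342)
total: 20 segments, chained into 1 closed loop(s), length Σ = 15.619008

segments=20 loops=1 length=15.619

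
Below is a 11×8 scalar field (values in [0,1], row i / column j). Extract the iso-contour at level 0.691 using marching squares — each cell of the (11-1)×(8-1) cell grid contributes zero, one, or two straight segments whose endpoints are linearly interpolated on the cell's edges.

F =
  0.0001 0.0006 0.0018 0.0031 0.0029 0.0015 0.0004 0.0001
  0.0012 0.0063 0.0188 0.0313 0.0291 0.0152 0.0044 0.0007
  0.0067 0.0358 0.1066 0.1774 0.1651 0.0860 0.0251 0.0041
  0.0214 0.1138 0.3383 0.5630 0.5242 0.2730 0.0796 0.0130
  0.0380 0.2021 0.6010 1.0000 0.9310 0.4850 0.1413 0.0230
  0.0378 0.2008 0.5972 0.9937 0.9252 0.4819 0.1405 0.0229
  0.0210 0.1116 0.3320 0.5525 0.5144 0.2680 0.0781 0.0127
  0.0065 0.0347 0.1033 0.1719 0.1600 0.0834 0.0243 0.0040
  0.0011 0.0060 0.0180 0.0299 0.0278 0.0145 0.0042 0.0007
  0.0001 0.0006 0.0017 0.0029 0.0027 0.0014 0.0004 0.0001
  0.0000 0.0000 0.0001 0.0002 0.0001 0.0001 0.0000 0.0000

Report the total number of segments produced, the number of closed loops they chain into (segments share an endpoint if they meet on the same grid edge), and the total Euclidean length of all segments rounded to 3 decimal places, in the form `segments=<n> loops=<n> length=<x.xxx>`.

cell (3,2): code 0100 → (3.293,3.000)–(4.000,2.226)
cell (3,3): code 1100 → (3.410,4.000)–(3.293,3.000)
cell (3,4): code 1000 → (4.000,4.538)–(3.410,4.000)
cell (4,2): code 0110 → (4.000,2.226)–(5.000,2.237)
cell (4,4): code 1001 → (5.000,4.528)–(4.000,4.538)
cell (5,2): code 0010 → (5.000,2.237)–(5.686,3.000)
cell (5,3): code 0011 → (5.686,3.000)–(5.570,4.000)
cell (5,4): code 0001 → (5.570,4.000)–(5.000,4.528)
total: 8 segments, chained into 1 closed loop(s), length Σ = 7.664528

segments=8 loops=1 length=7.665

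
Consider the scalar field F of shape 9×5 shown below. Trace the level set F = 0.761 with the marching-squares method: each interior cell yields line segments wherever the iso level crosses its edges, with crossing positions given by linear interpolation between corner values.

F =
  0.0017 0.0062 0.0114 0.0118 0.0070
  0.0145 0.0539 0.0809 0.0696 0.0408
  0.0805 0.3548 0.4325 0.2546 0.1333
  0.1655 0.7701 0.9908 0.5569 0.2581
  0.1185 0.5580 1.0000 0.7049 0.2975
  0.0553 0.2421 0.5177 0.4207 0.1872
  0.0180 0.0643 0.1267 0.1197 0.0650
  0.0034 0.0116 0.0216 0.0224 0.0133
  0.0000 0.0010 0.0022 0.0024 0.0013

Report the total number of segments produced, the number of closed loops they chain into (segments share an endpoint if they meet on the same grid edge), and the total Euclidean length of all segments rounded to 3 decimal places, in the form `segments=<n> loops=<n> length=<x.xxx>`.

segments=8 loops=1 length=5.599

cell (2,0): code 0100 → (2.978,1.000)–(3.000,0.985)
cell (2,1): code 1100 → (2.588,2.000)–(2.978,1.000)
cell (2,2): code 1000 → (3.000,2.530)–(2.588,2.000)
cell (3,0): code 0010 → (3.000,0.985)–(3.043,1.000)
cell (3,1): code 0111 → (3.043,1.000)–(4.000,1.459)
cell (3,2): code 1001 → (4.000,2.810)–(3.000,2.530)
cell (4,1): code 0010 → (4.000,1.459)–(4.496,2.000)
cell (4,2): code 0001 → (4.496,2.000)–(4.000,2.810)
total: 8 segments, chained into 1 closed loop(s), length Σ = 5.599093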